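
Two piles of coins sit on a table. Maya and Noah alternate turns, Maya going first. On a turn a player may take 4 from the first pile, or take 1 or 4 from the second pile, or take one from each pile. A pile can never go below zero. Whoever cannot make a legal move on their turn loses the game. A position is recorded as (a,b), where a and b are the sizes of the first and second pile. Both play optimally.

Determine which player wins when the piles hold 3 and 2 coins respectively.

Work bottom-up. With no move the player to move loses. Otherwise the position is W if at least one move leads to an L position for the opponent, and L if every move leads to a W.
No move ever increases a pile, so every position that can arise here has a ≤ 3 and b ≤ 2; it is enough to label the cells with 0 ≤ a ≤ 3 and 0 ≤ b ≤ 2.
Every move lowers a or b (never raises either), so fill the grid row by row in increasing a, and left to right within a row: each cell's successors are then already labelled.
      b=0  b=1  b=2
a=0:    L    W    L
a=1:    L    W    L
a=2:    L    W    L
a=3:    L    W    L
Cells with no legal move (terminal, hence L): (0,0), (1,0), (2,0), (3,0).
The remaining L cells, each justified by listing all of its moves:
(0,2): only reaches (0,1)(W), which is W → L
(1,2): only reaches (1,1)(W), (0,1)(W), all W → L
(2,2): only reaches (2,1)(W), (1,1)(W), all W → L
(3,2): only reaches (3,1)(W), (2,1)(W), all W → L
Every other cell has at least one move into one of the L cells above, so it is W.
The starting position (3,2) is L: whatever Maya does, the opponent receives a W position.

Noah wins.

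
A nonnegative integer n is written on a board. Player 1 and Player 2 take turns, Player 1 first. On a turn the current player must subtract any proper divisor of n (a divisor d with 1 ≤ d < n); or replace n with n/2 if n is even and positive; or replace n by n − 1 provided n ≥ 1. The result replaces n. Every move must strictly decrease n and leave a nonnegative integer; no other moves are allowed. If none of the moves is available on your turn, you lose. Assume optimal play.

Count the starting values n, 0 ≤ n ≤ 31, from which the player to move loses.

16

Classify positions by backward induction: terminal positions (no move available) are L. From any other position, the mover wins iff some move reaches an L.
n=0: no move → L
n=1: reaches L-position 0 → W
n=2: only reaches 1(W), which is W → L
n=3: reaches L-position 2 → W
n=4: reaches L-position 2 → W
n=5: only reaches 4(W), which is W → L
n=6: reaches L-position 5 → W
n=7: only reaches 6(W), which is W → L
n=8: reaches L-position 7 → W
n=9: only reaches 6(W), 8(W), all W → L
n=10: reaches L-position 5 → W
n=11: only reaches 10(W), which is W → L
n=12: reaches L-position 9 → W
n=13: only reaches 12(W), which is W → L
n=14: reaches L-position 7 → W
n=15: only reaches 10(W), 12(W), 14(W), all W → L
n=16: reaches L-position 15 → W
n=17: only reaches 16(W), which is W → L
n=18: reaches L-position 9 → W
n=19: only reaches 18(W), which is W → L
n=20: reaches L-position 15 → W
n=21: only reaches 14(W), 18(W), 20(W), all W → L
n=22: reaches L-position 11 → W
n=23: only reaches 22(W), which is W → L
n=24: reaches L-position 21 → W
n=25: only reaches 20(W), 24(W), all W → L
n=26: reaches L-position 13 → W
n=27: only reaches 18(W), 24(W), 26(W), all W → L
n=28: reaches L-position 21 → W
n=29: only reaches 28(W), which is W → L
n=30: reaches L-position 15 → W
n=31: only reaches 30(W), which is W → L
L entries with 0 ≤ n ≤ 31: n = 0, 2, 5, 7, 9, 11, 13, 15, 17, 19, 21, 23, 25, 27, 29, 31; that makes 16.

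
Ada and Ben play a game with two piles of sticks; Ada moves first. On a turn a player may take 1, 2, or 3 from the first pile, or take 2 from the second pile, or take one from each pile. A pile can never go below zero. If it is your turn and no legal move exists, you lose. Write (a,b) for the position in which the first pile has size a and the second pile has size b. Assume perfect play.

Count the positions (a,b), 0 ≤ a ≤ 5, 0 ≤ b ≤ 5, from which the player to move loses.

Compute win/loss labels from the base case upward. A position with no move is L. Any other position is W if it can reach an L in one move, else L.
Every move lowers a or b (never raises either), so fill the grid row by row in increasing a, and left to right within a row: each cell's successors are then already labelled.
      b=0  b=1  b=2  b=3  b=4  b=5
a=0:    L    L    W    W    L    L
a=1:    W    W    W    L    W    W
a=2:    W    W    L    W    W    W
a=3:    W    W    W    W    W    W
a=4:    L    L    W    W    L    L
a=5:    W    W    W    L    W    W
Cells with no legal move (terminal, hence L): (0,0), (0,1).
The remaining L cells, each justified by listing all of its moves:
(0,4): →(0,2)(W) only, which is W, so L
(0,5): →(0,3)(W) only, which is W, so L
(1,3): →(0,3)(W), (1,1)(W), (0,2)(W) — all W, so L
(2,2): →(1,2)(W), (0,2)(W), (2,0)(W), (1,1)(W) — all W, so L
(4,0): →(3,0)(W), (2,0)(W), (1,0)(W) — all W, so L
(4,1): →(3,1)(W), (2,1)(W), (1,1)(W), (3,0)(W) — all W, so L
(4,4): →(3,4)(W), (2,4)(W), (1,4)(W), (4,2)(W), (3,3)(W) — all W, so L
(4,5): →(3,5)(W), (2,5)(W), (1,5)(W), (4,3)(W), (3,4)(W) — all W, so L
(5,3): →(4,3)(W), (3,3)(W), (2,3)(W), (5,1)(W), (4,2)(W) — all W, so L
Every other cell has at least one move into one of the L cells above, so it is W.
L cells per row: a=0: 4, a=1: 1, a=2: 1, a=3: 0, a=4: 4, a=5: 1; total 11.

11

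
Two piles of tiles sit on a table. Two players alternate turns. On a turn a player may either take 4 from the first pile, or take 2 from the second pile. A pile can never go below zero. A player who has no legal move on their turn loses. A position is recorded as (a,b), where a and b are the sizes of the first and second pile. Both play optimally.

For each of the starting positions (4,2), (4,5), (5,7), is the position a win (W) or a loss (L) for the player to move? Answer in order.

(4,2): L, (4,5): W, (5,7): L

Build the W/L table. Terminal = L. A non-terminal position is W if it has a move to some L; otherwise it is L.
No move ever increases a pile, so every position that can arise here has a ≤ 5 and b ≤ 7; it is enough to label the cells with 0 ≤ a ≤ 5 and 0 ≤ b ≤ 7.
Every move lowers a or b (never raises either), so fill the grid row by row in increasing a, and left to right within a row: each cell's successors are then already labelled.
      b=0  b=1  b=2  b=3  b=4  b=5  b=6  b=7
a=0:    L    L    W    W    L    L    W    W
a=1:    L    L    W    W    L    L    W    W
a=2:    L    L    W    W    L    L    W    W
a=3:    L    L    W    W    L    L    W    W
a=4:    W    W    L    L    W    W    L    L
a=5:    W    W    L    L    W    W    L    L
Cells with no legal move (terminal, hence L): (0,0), (0,1), (1,0), (1,1), (2,0), (2,1), (3,0), (3,1).
The remaining L cells, each justified by listing all of its moves:
(0,4): L (sole option (0,2)(W) is W)
(0,5): L (sole option (0,3)(W) is W)
(1,4): L (sole option (1,2)(W) is W)
(1,5): L (sole option (1,3)(W) is W)
(2,4): L (sole option (2,2)(W) is W)
(2,5): L (sole option (2,3)(W) is W)
(3,4): L (sole option (3,2)(W) is W)
(3,5): L (sole option (3,3)(W) is W)
(4,2): L (options (0,2)(W), (4,0)(W) are all W)
(4,3): L (options (0,3)(W), (4,1)(W) are all W)
(4,6): L (options (0,6)(W), (4,4)(W) are all W)
(4,7): L (options (0,7)(W), (4,5)(W) are all W)
(5,2): L (options (1,2)(W), (5,0)(W) are all W)
(5,3): L (options (1,3)(W), (5,1)(W) are all W)
(5,6): L (options (1,6)(W), (5,4)(W) are all W)
(5,7): L (options (1,7)(W), (5,5)(W) are all W)
Every other cell has at least one move into one of the L cells above, so it is W.
(4,2): one of the L cells justified above, so L
(4,5): the move to (0,5) reaches an L cell, so W
(5,7): one of the L cells justified above, so L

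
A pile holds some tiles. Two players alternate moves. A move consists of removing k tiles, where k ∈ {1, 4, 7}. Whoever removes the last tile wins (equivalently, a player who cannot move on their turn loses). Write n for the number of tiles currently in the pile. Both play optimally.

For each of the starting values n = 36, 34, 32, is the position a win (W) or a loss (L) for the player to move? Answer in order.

36: W, 34: L, 32: L

Use the standard recursion: the mover loses at a terminal position; elsewhere, the mover wins exactly when some move hands the opponent an L position.
n=0: no move → L
n=1: W (go to 0, an L position)
n=2: L (sole option 1(W) is W)
n=3: W (go to 2, an L position)
n=4: W (go to 0, an L position)
n=5: L (options 4(W), 1(W) are all W)
n=6: W (go to 5, an L position)
n=7: W (go to 0, an L position)
n=8: L (options 7(W), 4(W), 1(W) are all W)
n=9: W (go to 8, an L position)
n=10: L (options 9(W), 6(W), 3(W) are all W)
n=11: W (go to 10, an L position)
n=12: W (go to 8, an L position)
n=13: L (options 12(W), 9(W), 6(W) are all W)
n=14: W (go to 13, an L position)
n=15: W (go to 8, an L position)
n=16: L (options 15(W), 12(W), 9(W) are all W)
n=17: W (go to 16, an L position)
n=18: L (options 17(W), 14(W), 11(W) are all W)
n=19: W (go to 18, an L position)
n=20: W (go to 16, an L position)
n=21: L (options 20(W), 17(W), 14(W) are all W)
n=22: W (go to 21, an L position)
n=23: W (go to 16, an L position)
n=24: L (options 23(W), 20(W), 17(W) are all W)
n=25: W (go to 24, an L position)
n=26: L (options 25(W), 22(W), 19(W) are all W)
n=27: W (go to 26, an L position)
n=28: W (go to 24, an L position)
n=29: L (options 28(W), 25(W), 22(W) are all W)
n=30: W (go to 29, an L position)
n=31: W (go to 24, an L position)
n=32: L (options 31(W), 28(W), 25(W) are all W)
n=33: W (go to 32, an L position)
n=34: L (options 33(W), 30(W), 27(W) are all W)
n=35: W (go to 34, an L position)
n=36: W (go to 32, an L position)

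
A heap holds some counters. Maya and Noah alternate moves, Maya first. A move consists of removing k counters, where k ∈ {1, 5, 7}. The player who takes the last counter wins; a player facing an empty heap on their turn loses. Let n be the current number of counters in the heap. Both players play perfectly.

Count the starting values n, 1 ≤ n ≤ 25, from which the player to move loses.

12

Classify positions by backward induction: terminal positions (no move available) are L. From any other position, the mover wins iff some move reaches an L.
n=0: no move → L
n=1: →0(L), so W
n=2: →1(W) only, which is W, so L
n=3: →2(L), so W
n=4: →3(W) only, which is W, so L
n=5: →4(L), so W
n=6: →5(W), 1(W) — all W, so L
n=7: →6(L), so W
n=8: →7(W), 3(W), 1(W) — all W, so L
n=9: →8(L), so W
n=10: →9(W), 5(W), 3(W) — all W, so L
n=11: →10(L), so W
n=12: →11(W), 7(W), 5(W) — all W, so L
n=13: →12(L), so W
n=14: →13(W), 9(W), 7(W) — all W, so L
n=15: →14(L), so W
n=16: →15(W), 11(W), 9(W) — all W, so L
n=17: →16(L), so W
n=18: →17(W), 13(W), 11(W) — all W, so L
n=19: →18(L), so W
n=20: →19(W), 15(W), 13(W) — all W, so L
n=21: →20(L), so W
n=22: →21(W), 17(W), 15(W) — all W, so L
n=23: →22(L), so W
n=24: →23(W), 19(W), 17(W) — all W, so L
n=25: →24(L), so W
L entries with 1 ≤ n ≤ 25 (n=0 is outside the asked range and is not counted): n = 2, 4, 6, 8, 10, 12, 14, 16, 18, 20, 22, 24; that makes 12.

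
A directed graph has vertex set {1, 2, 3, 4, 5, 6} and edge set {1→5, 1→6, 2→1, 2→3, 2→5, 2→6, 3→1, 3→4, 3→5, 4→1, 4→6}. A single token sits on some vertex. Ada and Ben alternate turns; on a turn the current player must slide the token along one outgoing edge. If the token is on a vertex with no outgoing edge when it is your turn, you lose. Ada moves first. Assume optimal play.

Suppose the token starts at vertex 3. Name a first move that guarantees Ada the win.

Move to 5.

Compute win/loss labels from the base case upward. A position with no move is L. Any other position is W if it can reach an L in one move, else L.
Every edge goes from a vertex to one that appears earlier in the order 6, 5, 1, 4, 3, 2, so processing vertices in that order labels each vertex after all of its successors.
6: no outgoing edge → L
5: no outgoing edge → L
1: →5(L), so W
4: →6(L), so W
3: →5(L), so W
2: →5(L), so W
From 3, the L positions reachable in one move are: 5.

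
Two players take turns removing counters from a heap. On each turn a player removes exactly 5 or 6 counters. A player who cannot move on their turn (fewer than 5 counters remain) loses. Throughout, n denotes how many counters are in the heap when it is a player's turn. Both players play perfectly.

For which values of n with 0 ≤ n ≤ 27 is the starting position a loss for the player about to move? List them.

Compute win/loss labels from the base case upward. A position with no move is L. Any other position is W if it can reach an L in one move, else L.
n=0: no move → L
n=1: no move → L
n=2: no move → L
n=3: no move → L
n=4: no move → L
n=5: can move to 0, which is L ⇒ W
n=6: can move to 1, which is L ⇒ W
n=7: can move to 2, which is L ⇒ W
n=8: can move to 3, which is L ⇒ W
n=9: can move to 4, which is L ⇒ W
n=10: can move to 4, which is L ⇒ W
n=11: moves to 6(W), 5(W); every one is W ⇒ L
n=12: moves to 7(W), 6(W); every one is W ⇒ L
n=13: moves to 8(W), 7(W); every one is W ⇒ L
n=14: moves to 9(W), 8(W); every one is W ⇒ L
n=15: moves to 10(W), 9(W); every one is W ⇒ L
n=16: can move to 11, which is L ⇒ W
n=17: can move to 12, which is L ⇒ W
n=18: can move to 13, which is L ⇒ W
n=19: can move to 14, which is L ⇒ W
n=20: can move to 15, which is L ⇒ W
n=21: can move to 15, which is L ⇒ W
n=22: moves to 17(W), 16(W); every one is W ⇒ L
n=23: moves to 18(W), 17(W); every one is W ⇒ L
n=24: moves to 19(W), 18(W); every one is W ⇒ L
n=25: moves to 20(W), 19(W); every one is W ⇒ L
n=26: moves to 21(W), 20(W); every one is W ⇒ L
n=27: can move to 22, which is L ⇒ W
The losing starting values of n are exactly the entries labelled L in this table (15 of them).

0, 1, 2, 3, 4, 11, 12, 13, 14, 15, 22, 23, 24, 25, 26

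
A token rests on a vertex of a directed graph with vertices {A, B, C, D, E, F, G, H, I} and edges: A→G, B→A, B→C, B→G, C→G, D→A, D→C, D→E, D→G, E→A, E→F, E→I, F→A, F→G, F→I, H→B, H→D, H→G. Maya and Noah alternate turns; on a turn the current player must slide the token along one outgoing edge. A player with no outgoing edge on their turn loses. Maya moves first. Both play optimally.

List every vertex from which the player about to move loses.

Compute win/loss labels from the base case upward. A position with no move is L. Any other position is W if it can reach an L in one move, else L.
Every edge goes from a vertex to one that appears earlier in the order G, I, C, A, F, E, B, D, H, so processing vertices in that order labels each vertex after all of its successors.
G: no outgoing edge → L
I: no outgoing edge → L
C: reaches L-position G → W
A: reaches L-position G → W
F: reaches L-position I → W
E: reaches L-position I → W
B: reaches L-position G → W
D: reaches L-position G → W
H: reaches L-position G → W
Reading off the rows marked L gives the requested list; there are 2 such vertices.

G, I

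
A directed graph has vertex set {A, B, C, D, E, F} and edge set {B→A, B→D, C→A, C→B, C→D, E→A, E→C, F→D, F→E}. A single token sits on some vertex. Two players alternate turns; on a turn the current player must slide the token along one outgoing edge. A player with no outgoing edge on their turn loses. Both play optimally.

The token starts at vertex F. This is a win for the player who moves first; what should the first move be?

Compute win/loss labels from the base case upward. A position with no move is L. Any other position is W if it can reach an L in one move, else L.
Every edge goes from a vertex to one that appears earlier in the order D, A, B, C, E, F, so processing vertices in that order labels each vertex after all of its successors.
D: no outgoing edge → L
A: no outgoing edge → L
B: can move to A, which is L ⇒ W
C: can move to A, which is L ⇒ W
E: can move to A, which is L ⇒ W
F: can move to D, which is L ⇒ W
From F, the L positions reachable in one move are: D.

Move to D.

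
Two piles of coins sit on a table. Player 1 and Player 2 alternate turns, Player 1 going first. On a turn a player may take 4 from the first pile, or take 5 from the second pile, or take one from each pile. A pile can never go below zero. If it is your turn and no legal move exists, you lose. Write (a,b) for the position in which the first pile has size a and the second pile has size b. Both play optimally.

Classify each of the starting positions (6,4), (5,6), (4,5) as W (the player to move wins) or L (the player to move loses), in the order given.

(6,4): W, (5,6): W, (4,5): L

Compute win/loss labels from the base case upward. A position with no move is L. Any other position is W if it can reach an L in one move, else L.
No move ever increases a pile, so every position that can arise here has a ≤ 6 and b ≤ 6; it is enough to label the cells with 0 ≤ a ≤ 6 and 0 ≤ b ≤ 6.
Every move lowers a or b (never raises either), so fill the grid row by row in increasing a, and left to right within a row: each cell's successors are then already labelled.
      b=0  b=1  b=2  b=3  b=4  b=5  b=6
a=0:    L    L    L    L    L    W    W
a=1:    L    W    W    W    W    W    L
a=2:    L    W    L    L    L    W    L
a=3:    L    W    L    W    W    W    L
a=4:    W    W    W    W    W    L    L
a=5:    W    L    L    L    L    L    W
a=6:    W    L    W    W    W    W    W
Cells with no legal move (terminal, hence L): (0,0), (0,1), (0,2), (0,3), (0,4), (1,0), (2,0), (3,0).
The remaining L cells, each justified by listing all of its moves:
(1,6): only reaches (1,1)(W), (0,5)(W), all W → L
(2,2): only reaches (1,1)(W), which is W → L
(2,3): only reaches (1,2)(W), which is W → L
(2,4): only reaches (1,3)(W), which is W → L
(2,6): only reaches (2,1)(W), (1,5)(W), all W → L
(3,2): only reaches (2,1)(W), which is W → L
(3,6): only reaches (3,1)(W), (2,5)(W), all W → L
(4,5): only reaches (0,5)(W), (4,0)(W), (3,4)(W), all W → L
(4,6): only reaches (0,6)(W), (4,1)(W), (3,5)(W), all W → L
(5,1): only reaches (1,1)(W), (4,0)(W), all W → L
(5,2): only reaches (1,2)(W), (4,1)(W), all W → L
(5,3): only reaches (1,3)(W), (4,2)(W), all W → L
(5,4): only reaches (1,4)(W), (4,3)(W), all W → L
(5,5): only reaches (1,5)(W), (5,0)(W), (4,4)(W), all W → L
(6,1): only reaches (2,1)(W), (5,0)(W), all W → L
Every other cell has at least one move into one of the L cells above, so it is W.
(6,4): the move to (2,4) reaches an L cell, so W
(5,6): the move to (1,6) reaches an L cell, so W
(4,5): one of the L cells justified above, so L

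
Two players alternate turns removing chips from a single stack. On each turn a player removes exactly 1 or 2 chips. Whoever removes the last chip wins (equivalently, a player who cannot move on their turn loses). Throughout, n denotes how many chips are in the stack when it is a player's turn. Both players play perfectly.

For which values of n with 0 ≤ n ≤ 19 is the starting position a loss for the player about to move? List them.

0, 3, 6, 9, 12, 15, 18

Classify positions by backward induction: terminal positions (no move available) are L. From any other position, the mover wins iff some move reaches an L.
n=0: no move → L
n=1: can move to 0, which is L ⇒ W
n=2: can move to 0, which is L ⇒ W
n=3: moves to 2(W), 1(W); every one is W ⇒ L
n=4: can move to 3, which is L ⇒ W
n=5: can move to 3, which is L ⇒ W
n=6: moves to 5(W), 4(W); every one is W ⇒ L
n=7: can move to 6, which is L ⇒ W
n=8: can move to 6, which is L ⇒ W
n=9: moves to 8(W), 7(W); every one is W ⇒ L
n=10: can move to 9, which is L ⇒ W
n=11: can move to 9, which is L ⇒ W
n=12: moves to 11(W), 10(W); every one is W ⇒ L
n=13: can move to 12, which is L ⇒ W
n=14: can move to 12, which is L ⇒ W
n=15: moves to 14(W), 13(W); every one is W ⇒ L
n=16: can move to 15, which is L ⇒ W
n=17: can move to 15, which is L ⇒ W
n=18: moves to 17(W), 16(W); every one is W ⇒ L
n=19: can move to 18, which is L ⇒ W
Reading off the rows marked L gives the requested list; there are 7 such values of n.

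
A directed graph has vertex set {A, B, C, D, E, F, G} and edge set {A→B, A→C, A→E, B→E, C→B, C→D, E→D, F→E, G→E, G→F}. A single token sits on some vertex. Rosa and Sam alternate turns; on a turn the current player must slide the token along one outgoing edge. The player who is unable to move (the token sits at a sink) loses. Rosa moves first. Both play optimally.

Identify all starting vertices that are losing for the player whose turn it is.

Label each position W (a win for the player to move) or L (a loss). A position with no legal move is L; any other position is W exactly when some move reaches an L, and L when every move reaches a W.
Every edge goes from a vertex to one that appears earlier in the order D, E, F, G, B, C, A, so processing vertices in that order labels each vertex after all of its successors.
D: no outgoing edge → L
E: can move to D, which is L ⇒ W
F: the only move is to E(W), a W ⇒ L
G: can move to F, which is L ⇒ W
B: the only move is to E(W), a W ⇒ L
C: can move to B, which is L ⇒ W
A: can move to B, which is L ⇒ W
Reading off the rows marked L gives the requested list; there are 3 such vertices.

B, D, F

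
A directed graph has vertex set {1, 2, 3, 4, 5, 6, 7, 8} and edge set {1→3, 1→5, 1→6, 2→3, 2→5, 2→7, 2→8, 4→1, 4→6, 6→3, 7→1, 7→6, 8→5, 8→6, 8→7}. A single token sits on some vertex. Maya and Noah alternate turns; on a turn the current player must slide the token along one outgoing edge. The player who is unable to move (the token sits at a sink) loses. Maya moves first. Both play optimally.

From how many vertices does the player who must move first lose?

Use the standard recursion: the mover loses at a terminal position; elsewhere, the mover wins exactly when some move hands the opponent an L position.
Every edge goes from a vertex to one that appears earlier in the order 3, 5, 6, 1, 7, 8, 2, 4, so processing vertices in that order labels each vertex after all of its successors.
3: no outgoing edge → L
5: no outgoing edge → L
6: →3(L), so W
1: →5(L), so W
7: →1(W), 6(W) — all W, so L
8: →7(L), so W
2: →7(L), so W
4: →1(W), 6(W) — all W, so L
The L vertices are 3, 4, 5, 7; that is 4 in all.

4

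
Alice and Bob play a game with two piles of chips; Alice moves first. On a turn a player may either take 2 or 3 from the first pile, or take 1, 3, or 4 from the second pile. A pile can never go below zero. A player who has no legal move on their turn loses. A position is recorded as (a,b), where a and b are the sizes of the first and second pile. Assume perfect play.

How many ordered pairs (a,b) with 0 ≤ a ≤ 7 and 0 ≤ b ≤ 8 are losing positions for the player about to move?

23

Work bottom-up. With no move the player to move loses. Otherwise the position is W if at least one move leads to an L position for the opponent, and L if every move leads to a W.
Every move lowers a or b (never raises either), so fill the grid row by row in increasing a, and left to right within a row: each cell's successors are then already labelled.
      b=0  b=1  b=2  b=3  b=4  b=5  b=6  b=7  b=8
a=0:    L    W    L    W    W    W    W    L    W
a=1:    L    W    L    W    W    W    W    L    W
a=2:    W    L    W    L    W    W    W    W    L
a=3:    W    L    W    L    W    W    W    W    L
a=4:    W    W    W    W    L    W    L    W    W
a=5:    L    W    L    W    W    W    W    L    W
a=6:    L    W    L    W    W    W    W    L    W
a=7:    W    L    W    L    W    W    W    W    L
Cells with no legal move (terminal, hence L): (0,0), (1,0).
The remaining L cells, each justified by listing all of its moves:
(0,2): the only move is to (0,1)(W), a W ⇒ L
(0,7): moves to (0,6)(W), (0,4)(W), (0,3)(W); every one is W ⇒ L
(1,2): the only move is to (1,1)(W), a W ⇒ L
(1,7): moves to (1,6)(W), (1,4)(W), (1,3)(W); every one is W ⇒ L
(2,1): moves to (0,1)(W), (2,0)(W); every one is W ⇒ L
(2,3): moves to (0,3)(W), (2,2)(W), (2,0)(W); every one is W ⇒ L
(2,8): moves to (0,8)(W), (2,7)(W), (2,5)(W), (2,4)(W); every one is W ⇒ L
(3,1): moves to (1,1)(W), (0,1)(W), (3,0)(W); every one is W ⇒ L
(3,3): moves to (1,3)(W), (0,3)(W), (3,2)(W), (3,0)(W); every one is W ⇒ L
(3,8): moves to (1,8)(W), (0,8)(W), (3,7)(W), (3,5)(W), (3,4)(W); every one is W ⇒ L
(4,4): moves to (2,4)(W), (1,4)(W), (4,3)(W), (4,1)(W), (4,0)(W); every one is W ⇒ L
(4,6): moves to (2,6)(W), (1,6)(W), (4,5)(W), (4,3)(W), (4,2)(W); every one is W ⇒ L
(5,0): moves to (3,0)(W), (2,0)(W); every one is W ⇒ L
(5,2): moves to (3,2)(W), (2,2)(W), (5,1)(W); every one is W ⇒ L
(5,7): moves to (3,7)(W), (2,7)(W), (5,6)(W), (5,4)(W), (5,3)(W); every one is W ⇒ L
(6,0): moves to (4,0)(W), (3,0)(W); every one is W ⇒ L
(6,2): moves to (4,2)(W), (3,2)(W), (6,1)(W); every one is W ⇒ L
(6,7): moves to (4,7)(W), (3,7)(W), (6,6)(W), (6,4)(W), (6,3)(W); every one is W ⇒ L
(7,1): moves to (5,1)(W), (4,1)(W), (7,0)(W); every one is W ⇒ L
(7,3): moves to (5,3)(W), (4,3)(W), (7,2)(W), (7,0)(W); every one is W ⇒ L
(7,8): moves to (5,8)(W), (4,8)(W), (7,7)(W), (7,5)(W), (7,4)(W); every one is W ⇒ L
Every other cell has at least one move into one of the L cells above, so it is W.
L cells per row: a=0: 3, a=1: 3, a=2: 3, a=3: 3, a=4: 2, a=5: 3, a=6: 3, a=7: 3; total 23.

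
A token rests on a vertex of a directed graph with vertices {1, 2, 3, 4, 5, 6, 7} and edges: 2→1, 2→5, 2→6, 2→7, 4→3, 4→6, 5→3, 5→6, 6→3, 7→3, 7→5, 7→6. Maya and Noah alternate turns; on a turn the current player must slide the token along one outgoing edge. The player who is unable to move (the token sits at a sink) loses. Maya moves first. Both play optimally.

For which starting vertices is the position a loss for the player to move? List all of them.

1, 3

Build the W/L table. Terminal = L. A non-terminal position is W if it has a move to some L; otherwise it is L.
Every edge goes from a vertex to one that appears earlier in the order 1, 3, 6, 5, 7, 4, 2, so processing vertices in that order labels each vertex after all of its successors.
1: no outgoing edge → L
3: no outgoing edge → L
6: reaches L-position 3 → W
5: reaches L-position 3 → W
7: reaches L-position 3 → W
4: reaches L-position 3 → W
2: reaches L-position 1 → W
Reading off the rows marked L gives the requested list; there are 2 such vertices.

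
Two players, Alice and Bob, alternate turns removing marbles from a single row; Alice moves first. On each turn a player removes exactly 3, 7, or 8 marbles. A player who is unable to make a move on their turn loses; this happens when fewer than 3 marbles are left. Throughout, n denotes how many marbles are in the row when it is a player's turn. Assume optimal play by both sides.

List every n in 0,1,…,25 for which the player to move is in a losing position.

0, 1, 2, 6, 11, 12, 16, 17, 21, 22

Work bottom-up. With no move the player to move loses. Otherwise the position is W if at least one move leads to an L position for the opponent, and L if every move leads to a W.
n=0: no move → L
n=1: no move → L
n=2: no move → L
n=3: W (go to 0, an L position)
n=4: W (go to 1, an L position)
n=5: W (go to 2, an L position)
n=6: L (sole option 3(W) is W)
n=7: W (go to 0, an L position)
n=8: W (go to 1, an L position)
n=9: W (go to 6, an L position)
n=10: W (go to 2, an L position)
n=11: L (options 8(W), 4(W), 3(W) are all W)
n=12: L (options 9(W), 5(W), 4(W) are all W)
n=13: W (go to 6, an L position)
n=14: W (go to 11, an L position)
n=15: W (go to 12, an L position)
n=16: L (options 13(W), 9(W), 8(W) are all W)
n=17: L (options 14(W), 10(W), 9(W) are all W)
n=18: W (go to 11, an L position)
n=19: W (go to 16, an L position)
n=20: W (go to 17, an L position)
n=21: L (options 18(W), 14(W), 13(W) are all W)
n=22: L (options 19(W), 15(W), 14(W) are all W)
n=23: W (go to 16, an L position)
n=24: W (go to 21, an L position)
n=25: W (go to 22, an L position)
Reading off the rows marked L gives the requested list; there are 10 such values of n.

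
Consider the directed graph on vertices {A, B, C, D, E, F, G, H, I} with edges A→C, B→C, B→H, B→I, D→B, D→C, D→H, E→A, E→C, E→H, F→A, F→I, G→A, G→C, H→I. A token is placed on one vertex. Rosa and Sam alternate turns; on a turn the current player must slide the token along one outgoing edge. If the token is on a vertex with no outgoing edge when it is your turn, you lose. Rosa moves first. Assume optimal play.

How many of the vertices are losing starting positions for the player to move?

2

Compute win/loss labels from the base case upward. A position with no move is L. Any other position is W if it can reach an L in one move, else L.
Every edge goes from a vertex to one that appears earlier in the order I, C, A, F, H, B, D, G, E, so processing vertices in that order labels each vertex after all of its successors.
I: no outgoing edge → L
C: no outgoing edge → L
A: can move to C, which is L ⇒ W
F: can move to I, which is L ⇒ W
H: can move to I, which is L ⇒ W
B: can move to C, which is L ⇒ W
D: can move to C, which is L ⇒ W
G: can move to C, which is L ⇒ W
E: can move to C, which is L ⇒ W
The L vertices are C, I; that is 2 in all.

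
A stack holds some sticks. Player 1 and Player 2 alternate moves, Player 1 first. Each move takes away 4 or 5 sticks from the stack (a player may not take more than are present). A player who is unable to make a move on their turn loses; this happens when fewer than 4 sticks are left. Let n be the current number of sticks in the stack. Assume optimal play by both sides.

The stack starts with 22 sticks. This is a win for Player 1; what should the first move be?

Remove 4, leaving 18.

Use the standard recursion: the mover loses at a terminal position; elsewhere, the mover wins exactly when some move hands the opponent an L position.
n=0: no move → L
n=1: no move → L
n=2: no move → L
n=3: no move → L
n=4: reaches L-position 0 → W
n=5: reaches L-position 1 → W
n=6: reaches L-position 2 → W
n=7: reaches L-position 3 → W
n=8: reaches L-position 3 → W
n=9: only reaches 5(W), 4(W), all W → L
n=10: only reaches 6(W), 5(W), all W → L
n=11: only reaches 7(W), 6(W), all W → L
n=12: only reaches 8(W), 7(W), all W → L
n=13: reaches L-position 9 → W
n=14: reaches L-position 10 → W
n=15: reaches L-position 11 → W
n=16: reaches L-position 12 → W
n=17: reaches L-position 12 → W
n=18: only reaches 14(W), 13(W), all W → L
n=19: only reaches 15(W), 14(W), all W → L
n=20: only reaches 16(W), 15(W), all W → L
n=21: only reaches 17(W), 16(W), all W → L
n=22: reaches L-position 18 → W
From 22, the L positions reachable in one move are: 18.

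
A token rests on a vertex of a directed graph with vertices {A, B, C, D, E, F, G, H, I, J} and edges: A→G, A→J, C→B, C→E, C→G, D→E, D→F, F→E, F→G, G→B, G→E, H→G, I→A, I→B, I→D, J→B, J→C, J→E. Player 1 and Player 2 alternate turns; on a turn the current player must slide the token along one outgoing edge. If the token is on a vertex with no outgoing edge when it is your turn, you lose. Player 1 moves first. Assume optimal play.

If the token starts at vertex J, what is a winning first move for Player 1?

Move to B.

Work bottom-up. With no move the player to move loses. Otherwise the position is W if at least one move leads to an L position for the opponent, and L if every move leads to a W.
Every edge goes from a vertex to one that appears earlier in the order E, B, G, C, J, A, F, D, I, H, so processing vertices in that order labels each vertex after all of its successors.
E: no outgoing edge → L
B: no outgoing edge → L
G: →B(L), so W
C: →B(L), so W
J: →B(L), so W
A: →J(W), G(W) — all W, so L
F: →E(L), so W
D: →E(L), so W
I: →A(L), so W
H: →G(W) only, which is W, so L
From J, the L positions reachable in one move are: B, E. Any move reaching one of these is winning.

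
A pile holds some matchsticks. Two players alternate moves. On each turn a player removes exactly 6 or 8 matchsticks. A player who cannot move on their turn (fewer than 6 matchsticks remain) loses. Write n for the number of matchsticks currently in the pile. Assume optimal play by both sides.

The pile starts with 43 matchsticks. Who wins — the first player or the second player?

Compute win/loss labels from the base case upward. A position with no move is L. Any other position is W if it can reach an L in one move, else L.
n=0: no move → L
n=1: no move → L
n=2: no move → L
n=3: no move → L
n=4: no move → L
n=5: no move → L
n=6: can move to 0, which is L ⇒ W
n=7: can move to 1, which is L ⇒ W
n=8: can move to 2, which is L ⇒ W
n=9: can move to 3, which is L ⇒ W
n=10: can move to 4, which is L ⇒ W
n=11: can move to 5, which is L ⇒ W
n=12: can move to 4, which is L ⇒ W
n=13: can move to 5, which is L ⇒ W
n=14: moves to 8(W), 6(W); every one is W ⇒ L
n=15: moves to 9(W), 7(W); every one is W ⇒ L
n=16: moves to 10(W), 8(W); every one is W ⇒ L
n=17: moves to 11(W), 9(W); every one is W ⇒ L
n=18: moves to 12(W), 10(W); every one is W ⇒ L
n=19: moves to 13(W), 11(W); every one is W ⇒ L
n=20: can move to 14, which is L ⇒ W
n=21: can move to 15, which is L ⇒ W
n=22: can move to 16, which is L ⇒ W
n=23: can move to 17, which is L ⇒ W
n=24: can move to 18, which is L ⇒ W
n=25: can move to 19, which is L ⇒ W
n=26: can move to 18, which is L ⇒ W
n=27: can move to 19, which is L ⇒ W
n=28: moves to 22(W), 20(W); every one is W ⇒ L
n=29: moves to 23(W), 21(W); every one is W ⇒ L
n=30: moves to 24(W), 22(W); every one is W ⇒ L
n=31: moves to 25(W), 23(W); every one is W ⇒ L
n=32: moves to 26(W), 24(W); every one is W ⇒ L
n=33: moves to 27(W), 25(W); every one is W ⇒ L
n=34: can move to 28, which is L ⇒ W
n=35: can move to 29, which is L ⇒ W
n=36: can move to 30, which is L ⇒ W
n=37: can move to 31, which is L ⇒ W
n=38: can move to 32, which is L ⇒ W
n=39: can move to 33, which is L ⇒ W
n=40: can move to 32, which is L ⇒ W
n=41: can move to 33, which is L ⇒ W
n=42: moves to 36(W), 34(W); every one is W ⇒ L
n=43: moves to 37(W), 35(W); every one is W ⇒ L
Every move from 43 reaches a W position, so the mover loses.

The second player wins.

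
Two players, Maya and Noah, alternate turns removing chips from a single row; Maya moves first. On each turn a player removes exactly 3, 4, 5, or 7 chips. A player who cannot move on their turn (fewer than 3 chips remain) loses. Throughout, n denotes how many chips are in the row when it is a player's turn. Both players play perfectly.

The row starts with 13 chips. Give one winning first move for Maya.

Work bottom-up. With no move the player to move loses. Otherwise the position is W if at least one move leads to an L position for the opponent, and L if every move leads to a W.
n=0: no move → L
n=1: no move → L
n=2: no move → L
n=3: W (go to 0, an L position)
n=4: W (go to 1, an L position)
n=5: W (go to 2, an L position)
n=6: W (go to 2, an L position)
n=7: W (go to 2, an L position)
n=8: W (go to 1, an L position)
n=9: W (go to 2, an L position)
n=10: L (options 7(W), 6(W), 5(W), 3(W) are all W)
n=11: L (options 8(W), 7(W), 6(W), 4(W) are all W)
n=12: L (options 9(W), 8(W), 7(W), 5(W) are all W)
n=13: W (go to 10, an L position)
From 13, the L positions reachable in one move are: 10.

Remove 3, leaving 10.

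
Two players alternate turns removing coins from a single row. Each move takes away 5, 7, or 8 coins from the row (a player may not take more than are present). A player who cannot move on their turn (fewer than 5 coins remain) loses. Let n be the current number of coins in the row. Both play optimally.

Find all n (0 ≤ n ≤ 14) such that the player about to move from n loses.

Compute win/loss labels from the base case upward. A position with no move is L. Any other position is W if it can reach an L in one move, else L.
n=0: no move → L
n=1: no move → L
n=2: no move → L
n=3: no move → L
n=4: no move → L
n=5: reaches L-position 0 → W
n=6: reaches L-position 1 → W
n=7: reaches L-position 2 → W
n=8: reaches L-position 3 → W
n=9: reaches L-position 4 → W
n=10: reaches L-position 3 → W
n=11: reaches L-position 4 → W
n=12: reaches L-position 4 → W
n=13: only reaches 8(W), 6(W), 5(W), all W → L
n=14: only reaches 9(W), 7(W), 6(W), all W → L
Reading off the rows marked L gives the requested list; there are 7 such values of n.

0, 1, 2, 3, 4, 13, 14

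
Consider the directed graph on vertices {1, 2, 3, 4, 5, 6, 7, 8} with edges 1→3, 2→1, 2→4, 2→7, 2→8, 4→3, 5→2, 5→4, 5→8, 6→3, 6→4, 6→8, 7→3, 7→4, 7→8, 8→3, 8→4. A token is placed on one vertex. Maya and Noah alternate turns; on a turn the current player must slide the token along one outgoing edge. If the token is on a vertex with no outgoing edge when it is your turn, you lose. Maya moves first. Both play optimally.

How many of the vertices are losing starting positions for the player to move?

2

Build the W/L table. Terminal = L. A non-terminal position is W if it has a move to some L; otherwise it is L.
Every edge goes from a vertex to one that appears earlier in the order 3, 4, 8, 6, 7, 1, 2, 5, so processing vertices in that order labels each vertex after all of its successors.
3: no outgoing edge → L
4: reaches L-position 3 → W
8: reaches L-position 3 → W
6: reaches L-position 3 → W
7: reaches L-position 3 → W
1: reaches L-position 3 → W
2: only reaches 1(W), 7(W), 8(W), 4(W), all W → L
5: reaches L-position 2 → W
The L vertices are 2, 3; that is 2 in all.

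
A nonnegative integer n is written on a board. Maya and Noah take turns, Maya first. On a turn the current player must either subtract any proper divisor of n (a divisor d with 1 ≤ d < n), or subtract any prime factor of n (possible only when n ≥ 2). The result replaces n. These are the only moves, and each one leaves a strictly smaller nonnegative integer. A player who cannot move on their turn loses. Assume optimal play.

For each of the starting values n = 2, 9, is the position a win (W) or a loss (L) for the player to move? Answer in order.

2: W, 9: L

Compute win/loss labels from the base case upward. A position with no move is L. Any other position is W if it can reach an L in one move, else L.
n=0: no move → L
n=1: no move → L
n=2: →0(L), so W
n=3: →0(L), so W
n=4: →2(W), 3(W) — all W, so L
n=5: →0(L), so W
n=6: →4(L), so W
n=7: →0(L), so W
n=8: →4(L), so W
n=9: →6(W), 8(W) — all W, so L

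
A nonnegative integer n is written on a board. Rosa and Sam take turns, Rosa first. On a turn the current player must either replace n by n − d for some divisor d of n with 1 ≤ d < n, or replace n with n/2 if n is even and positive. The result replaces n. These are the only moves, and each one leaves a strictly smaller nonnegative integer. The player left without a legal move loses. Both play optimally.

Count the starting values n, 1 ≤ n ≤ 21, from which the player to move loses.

Positions with no move are L. A position that does have a move is losing for the player to move precisely when every available move leads to a winning position for the opponent. Fill in the labels:
n=0: no move → L
n=1: no move → L
n=2: can move to 1, which is L ⇒ W
n=3: the only move is to 2(W), a W ⇒ L
n=4: can move to 3, which is L ⇒ W
n=5: the only move is to 4(W), a W ⇒ L
n=6: can move to 3, which is L ⇒ W
n=7: the only move is to 6(W), a W ⇒ L
n=8: can move to 7, which is L ⇒ W
n=9: moves to 6(W), 8(W); every one is W ⇒ L
n=10: can move to 5, which is L ⇒ W
n=11: the only move is to 10(W), a W ⇒ L
n=12: can move to 9, which is L ⇒ W
n=13: the only move is to 12(W), a W ⇒ L
n=14: can move to 7, which is L ⇒ W
n=15: moves to 10(W), 12(W), 14(W); every one is W ⇒ L
n=16: can move to 15, which is L ⇒ W
n=17: the only move is to 16(W), a W ⇒ L
n=18: can move to 9, which is L ⇒ W
n=19: the only move is to 18(W), a W ⇒ L
n=20: can move to 15, which is L ⇒ W
n=21: moves to 14(W), 18(W), 20(W); every one is W ⇒ L
L entries with 1 ≤ n ≤ 21 (n=0 is outside the asked range and is not counted): n = 1, 3, 5, 7, 9, 11, 13, 15, 17, 19, 21; that makes 11.

11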